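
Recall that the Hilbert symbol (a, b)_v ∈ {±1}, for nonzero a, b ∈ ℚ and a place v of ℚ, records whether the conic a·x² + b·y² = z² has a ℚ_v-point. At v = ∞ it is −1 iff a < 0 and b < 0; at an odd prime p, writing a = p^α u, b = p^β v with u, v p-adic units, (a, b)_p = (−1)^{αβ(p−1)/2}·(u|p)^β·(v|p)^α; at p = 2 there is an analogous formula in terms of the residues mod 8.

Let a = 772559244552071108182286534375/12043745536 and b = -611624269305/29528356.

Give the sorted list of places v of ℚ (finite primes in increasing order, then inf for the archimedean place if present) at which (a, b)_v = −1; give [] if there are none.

[2, 7, 11, 41]

(a, b) ≡ (18095, -5945) mod (ℚ^×)²; places V = {2, 3, 5, 7, 11, 13, 19, 23, 29, 41, 47, ∞}.
(a,b)_29: α=4, u≡28; β=1, v≡21 (mod 29); (28|29)=+1, (21|29)=-1; sign (−1)^0·+1^1·-1^4 = +1.
(a,b)_7: α=11, u≡2; β=4, v≡6 (mod 7); (2|7)=+1, (6|7)=-1; sign (−1)^0·+1^4·-1^11 = -1.
(a,b)_13: α=0, u≡3; β=-2, v≡4 (mod 13); (3|13)=+1, (4|13)=+1; sign (−1)^0·+1^-2·+1^0 = +1.
(a,b)_41: α=4, u≡38; β=1, v≡7 (mod 41); (38|41)=-1, (7|41)=-1; sign (−1)^0·-1^1·-1^4 = -1.
(a,b)_23: α=0, u≡21; β=2, v≡13 (mod 23); (21|23)=-1, (13|23)=+1; sign (−1)^0·-1^2·+1^0 = +1.
(a,b)_2: α=-8, β=-2; u≡7, v≡7 (mod 8); ε(u)ε(v)=1·1, αω(v)=-8·0, βω(u)=-2·0; sum ≡ 1  ⇒  -1.
(a,b)_5: α=5, u≡1; β=1, v≡4 (mod 5); (1|5)=+1, (4|5)=+1; sign (−1)^0·+1^1·+1^5 = +1.
(a,b)_47: α=1, u≡16; β=0, v≡6 (mod 47); (16|47)=+1, (6|47)=+1; sign (−1)^0·+1^0·+1^1 = +1.
(a,b)_19: α=-6, u≡6; β=-2, v≡18 (mod 19); (6|19)=+1, (18|19)=-1; sign (−1)^0·+1^-2·-1^-6 = +1.
(a,b)_3: α=0, u≡2; β=4, v≡1 (mod 3); (2|3)=-1, (1|3)=+1; sign (−1)^0·-1^4·+1^0 = +1.
(a,b)_∞: sgn(18095)=+, sgn(-5945)=−, so +1.
(a,b)_11: α=3, u≡6; β=-2, v≡6 (mod 11); (6|11)=-1, (6|11)=-1; sign (−1)^0·-1^-2·-1^3 = -1.
|Ram(18095, -5945)| = 4, even; anisotropic at {2, 7, 11, 41}.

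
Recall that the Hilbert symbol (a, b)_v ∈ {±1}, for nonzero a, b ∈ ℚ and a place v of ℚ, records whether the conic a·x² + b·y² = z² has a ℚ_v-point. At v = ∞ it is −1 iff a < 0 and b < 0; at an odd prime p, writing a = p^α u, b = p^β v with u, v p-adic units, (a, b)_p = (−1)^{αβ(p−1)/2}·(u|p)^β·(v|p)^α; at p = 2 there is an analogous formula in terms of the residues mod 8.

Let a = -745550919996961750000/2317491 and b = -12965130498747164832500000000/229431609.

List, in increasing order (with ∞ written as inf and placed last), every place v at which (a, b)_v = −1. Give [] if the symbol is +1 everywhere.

(a, b) ≡ (-83237, -5957) mod (ℚ^×)²; places V = {2, 3, 5, 7, 11, 17, 19, 23, 37, 47, ∞}.
(a,b)_3: α=-6, u≡1; β=-8, v≡1 (mod 3); (1|3)=+1, (1|3)=+1; sign (−1)^0·+1^-8·+1^-6 = +1.
(a,b)_7: α=1, u≡4; β=1, v≡6 (mod 7); (4|7)=+1, (6|7)=-1; sign (−1)^1·+1^1·-1^1 = +1.
(a,b)_47: α=3, u≡43; β=4, v≡6 (mod 47); (43|47)=-1, (6|47)=+1; sign (−1)^0·-1^4·+1^3 = +1.
(a,b)_17: α=-2, u≡3; β=-2, v≡14 (mod 17); (3|17)=-1, (14|17)=-1; sign (−1)^0·-1^-2·-1^-2 = +1.
(a,b)_19: α=4, u≡3; β=4, v≡7 (mod 19); (3|19)=-1, (7|19)=+1; sign (−1)^0·-1^4·+1^4 = +1.
(a,b)_2: α=4, β=8; u≡3, v≡3 (mod 8); ε(u)ε(v)=1·1, αω(v)=4·1, βω(u)=8·1; sum ≡ 1  ⇒  -1.
(a,b)_23: α=1, u≡20; β=1, v≡7 (mod 23); (20|23)=-1, (7|23)=-1; sign (−1)^1·-1^1·-1^1 = -1.
(a,b)_11: α=-1, u≡5; β=-2, v≡3 (mod 11); (5|11)=+1, (3|11)=+1; sign (−1)^0·+1^-2·+1^-1 = +1.
(a,b)_∞: sgn(-83237)=−, sgn(-5957)=−, so -1.
(a,b)_37: α=2, u≡8; β=3, v≡32 (mod 37); (8|37)=-1, (32|37)=-1; sign (−1)^0·-1^3·-1^2 = -1.
(a,b)_5: α=6, u≡3; β=10, v≡3 (mod 5); (3|5)=-1, (3|5)=-1; sign (−1)^0·-1^10·-1^6 = +1.
|Ram(-83237, -5957)| = 4, even; anisotropic at {2, 23, 37, ∞}.

[2, 23, 37, inf]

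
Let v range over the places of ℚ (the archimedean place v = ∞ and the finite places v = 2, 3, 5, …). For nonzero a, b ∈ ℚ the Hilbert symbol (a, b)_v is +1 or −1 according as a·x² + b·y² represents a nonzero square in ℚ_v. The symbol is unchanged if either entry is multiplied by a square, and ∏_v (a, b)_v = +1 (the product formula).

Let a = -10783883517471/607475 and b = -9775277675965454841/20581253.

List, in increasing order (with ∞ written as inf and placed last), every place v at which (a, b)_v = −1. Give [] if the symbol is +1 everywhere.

Mod squares: a ≡ -131461, b ≡ -28527037. Check v ∈ {∞, 2, 3, 5, 7, 11, 17, 19, 31, 37, 47}.
v=19: a=19^3·(≡9), b=19^5·(≡13) mod 19; (9|19)=+1, (13|19)=-1; (−1)^{3·5·9}·(+1)^5·(-1)^3 = +1.
v=17: a=17^3·(≡2), b=17^3·(≡16) mod 17; (2|17)=+1, (16|17)=+1; (−1)^{3·3·8}·(+1)^3·(+1)^3 = +1.
v=47: a=47^-2·(≡40), b=47^-2·(≡1) mod 47; (40|47)=-1, (1|47)=+1; (−1)^{-2·-2·23}·(-1)^-2·(+1)^-2 = +1.
v=7: a=7^0·(≡6), b=7^-1·(≡2) mod 7; (6|7)=-1, (2|7)=+1; (−1)^{0·-1·3}·(-1)^-1·(+1)^0 = -1.
v=31: a=31^2·(≡1), b=31^3·(≡20) mod 31; (1|31)=+1, (20|31)=+1; (−1)^{2·3·15}·(+1)^3·(+1)^2 = +1.
v=5: a=5^-2·(≡1), b=5^0·(≡3) mod 5; (1|5)=+1, (3|5)=-1; (−1)^{-2·0·2}·(+1)^0·(-1)^-2 = +1.
v=11: a=11^-1·(≡7), b=11^-3·(≡4) mod 11; (7|11)=-1, (4|11)=+1; (−1)^{-1·-3·5}·(-1)^-3·(+1)^-1 = +1.
v=∞: -131461 < 0 and -28527037 < 0  ⇒  (a,b)_∞ = -1.
v=37: a=37^1·(≡36), b=37^1·(≡13) mod 37; (36|37)=+1, (13|37)=-1; (−1)^{1·1·18}·(+1)^1·(-1)^1 = -1.
v=2: v_2(a)=0, v_2(b)=0; units ≡ 3, 3 (mod 8); ε·ε+αω+βω = 1·1+0·1+0·1 ≡ 1  ⇒  (a,b)_2 = -1.
v=3: a=3^2·(≡2), b=3^6·(≡2) mod 3; (2|3)=-1, (2|3)=-1; (−1)^{2·6·1}·(-1)^6·(-1)^2 = +1.
Ram(-131461, -28527037) = {2, 7, 37, ∞}; no ℚ_2-point on the conic.

[2, 7, 37, inf]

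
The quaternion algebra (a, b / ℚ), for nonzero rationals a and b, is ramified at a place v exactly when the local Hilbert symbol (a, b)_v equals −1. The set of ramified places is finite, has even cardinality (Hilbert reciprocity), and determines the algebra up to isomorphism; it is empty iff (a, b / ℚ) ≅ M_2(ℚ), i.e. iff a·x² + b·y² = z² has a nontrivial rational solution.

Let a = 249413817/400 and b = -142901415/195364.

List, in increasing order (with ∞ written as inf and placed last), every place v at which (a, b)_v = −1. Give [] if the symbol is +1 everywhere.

Mod squares: a ≡ 690897, b ≡ -3335. Check v ∈ {∞, 2, 3, 5, 13, 17, 19, 23, 29, 31}.
v=2: v_2(a)=-4, v_2(b)=-2; units ≡ 1, 1 (mod 8); ε·ε+αω+βω = 0·0+-4·0+-2·0 ≡ 0  ⇒  (a,b)_2 = +1.
v=29: a=29^0·(≡22), b=29^1·(≡24) mod 29; (22|29)=+1, (24|29)=+1; (−1)^{0·1·14}·(+1)^1·(+1)^0 = +1.
v=3: a=3^1·(≡1), b=3^4·(≡1) mod 3; (1|3)=+1, (1|3)=+1; (−1)^{1·4·1}·(+1)^4·(+1)^1 = +1.
v=13: a=13^0·(≡12), b=13^-2·(≡7) mod 13; (12|13)=+1, (7|13)=-1; (−1)^{0·-2·6}·(+1)^-2·(-1)^0 = +1.
v=31: a=31^1·(≡3), b=31^0·(≡30) mod 31; (3|31)=-1, (30|31)=-1; (−1)^{1·0·15}·(-1)^0·(-1)^1 = -1.
v=19: a=19^3·(≡16), b=19^0·(≡6) mod 19; (16|19)=+1, (6|19)=+1; (−1)^{3·0·9}·(+1)^0·(+1)^3 = +1.
v=17: a=17^1·(≡3), b=17^-2·(≡11) mod 17; (3|17)=-1, (11|17)=-1; (−1)^{1·-2·8}·(-1)^-2·(-1)^1 = -1.
v=5: a=5^-2·(≡2), b=5^1·(≡3) mod 5; (2|5)=-1, (3|5)=-1; (−1)^{-2·1·2}·(-1)^1·(-1)^-2 = -1.
v=∞: 690897 > 0 and -3335 < 0  ⇒  (a,b)_∞ = +1.
v=23: a=23^1·(≡12), b=23^3·(≡4) mod 23; (12|23)=+1, (4|23)=+1; (−1)^{1·3·11}·(+1)^3·(+1)^1 = -1.
Ram(690897, -3335) = {5, 17, 23, 31}; no ℚ_5-point on the conic.

[5, 17, 23, 31]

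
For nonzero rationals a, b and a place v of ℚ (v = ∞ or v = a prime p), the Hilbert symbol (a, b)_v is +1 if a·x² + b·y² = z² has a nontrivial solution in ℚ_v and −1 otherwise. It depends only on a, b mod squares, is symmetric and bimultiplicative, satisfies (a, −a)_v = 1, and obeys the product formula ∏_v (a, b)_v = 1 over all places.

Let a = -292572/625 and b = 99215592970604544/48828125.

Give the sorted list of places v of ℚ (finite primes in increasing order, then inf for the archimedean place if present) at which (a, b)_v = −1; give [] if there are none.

[5, 7]

(a, b) ≡ (-903, 705) mod (ℚ^×)²; places V = {2, 3, 5, 7, 17, 43, 47, ∞}.
(a,b)_17: α=0, u≡9; β=2, v≡16 (mod 17); (9|17)=+1, (16|17)=+1; sign (−1)^0·+1^2·+1^0 = +1.
(a,b)_2: α=2, β=12; u≡1, v≡1 (mod 8); ε(u)ε(v)=0·0, αω(v)=2·0, βω(u)=12·0; sum ≡ 0  ⇒  +1.
(a,b)_5: α=-4, u≡3; β=-11, v≡4 (mod 5); (3|5)=-1, (4|5)=+1; sign (−1)^0·-1^-11·+1^-4 = -1.
(a,b)_47: α=0, u≡17; β=1, v≡5 (mod 47); (17|47)=+1, (5|47)=-1; sign (−1)^0·+1^1·-1^0 = +1.
(a,b)_7: α=1, u≡4; β=2, v≡6 (mod 7); (4|7)=+1, (6|7)=-1; sign (−1)^0·+1^2·-1^1 = -1.
(a,b)_43: α=1, u≡22; β=2, v≡41 (mod 43); (22|43)=-1, (41|43)=+1; sign (−1)^0·-1^2·+1^1 = +1.
(a,b)_∞: sgn(-903)=−, sgn(705)=+, so +1.
(a,b)_3: α=5, u≡2; β=9, v≡1 (mod 3); (2|3)=-1, (1|3)=+1; sign (−1)^1·-1^9·+1^5 = +1.
(-903, 705 / ℚ) ramifies at {5, 7}: a division algebra.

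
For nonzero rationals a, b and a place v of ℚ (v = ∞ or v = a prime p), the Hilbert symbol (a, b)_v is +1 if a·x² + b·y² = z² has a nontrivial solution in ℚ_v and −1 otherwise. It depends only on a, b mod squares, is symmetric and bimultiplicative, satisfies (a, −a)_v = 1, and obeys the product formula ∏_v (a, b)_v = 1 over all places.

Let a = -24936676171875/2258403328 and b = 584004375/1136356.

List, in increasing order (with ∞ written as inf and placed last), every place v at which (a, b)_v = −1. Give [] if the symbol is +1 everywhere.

[41, 47]

(a, b) ≡ (-1558, 47) mod (ℚ^×)²; places V = {2, 3, 5, 13, 19, 41, 47, ∞}.
(a,b)_3: α=2, u≡2; β=2, v≡2 (mod 3); (2|3)=-1, (2|3)=-1; sign (−1)^0·-1^2·-1^2 = +1.
(a,b)_13: α=2, u≡11; β=-2, v≡2 (mod 13); (11|13)=-1, (2|13)=-1; sign (−1)^0·-1^-2·-1^2 = +1.
(a,b)_41: α=-3, u≡22; β=-2, v≡29 (mod 41); (22|41)=-1, (29|41)=-1; sign (−1)^0·-1^-2·-1^-3 = -1.
(a,b)_47: α=2, u≡11; β=3, v≡25 (mod 47); (11|47)=-1, (25|47)=+1; sign (−1)^0·-1^3·+1^2 = -1.
(a,b)_19: α=1, u≡18; β=0, v≡16 (mod 19); (18|19)=-1, (16|19)=+1; sign (−1)^0·-1^0·+1^1 = +1.
(a,b)_∞: sgn(-1558)=−, sgn(47)=+, so +1.
(a,b)_2: α=-15, β=-2; u≡5, v≡7 (mod 8); ε(u)ε(v)=0·1, αω(v)=-15·0, βω(u)=-2·1; sum ≡ 0  ⇒  +1.
(a,b)_5: α=8, u≡3; β=4, v≡2 (mod 5); (3|5)=-1, (2|5)=-1; sign (−1)^0·-1^4·-1^8 = +1.
|Ram(-1558, 47)| = 2, even; anisotropic at {41, 47}.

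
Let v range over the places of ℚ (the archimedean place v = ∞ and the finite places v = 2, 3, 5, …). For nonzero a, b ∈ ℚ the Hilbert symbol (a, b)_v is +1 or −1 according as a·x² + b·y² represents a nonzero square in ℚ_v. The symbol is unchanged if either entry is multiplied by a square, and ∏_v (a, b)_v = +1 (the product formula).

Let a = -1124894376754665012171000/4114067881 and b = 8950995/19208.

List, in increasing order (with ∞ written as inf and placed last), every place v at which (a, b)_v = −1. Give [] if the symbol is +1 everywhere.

(a, b) ≡ (-7497726990, 5510) mod (ℚ^×)²; places V = {2, 3, 5, 7, 11, 13, 17, 19, 23, 29, 37, 41, ∞}.
(a,b)_13: α=3, u≡8; β=0, v≡2 (mod 13); (8|13)=-1, (2|13)=-1; sign (−1)^0·-1^0·-1^3 = -1.
(a,b)_2: α=3, β=-3; u≡1, v≡3 (mod 8); ε(u)ε(v)=0·1, αω(v)=3·1, βω(u)=-3·0; sum ≡ 1  ⇒  -1.
(a,b)_3: α=5, u≡1; β=2, v≡2 (mod 3); (1|3)=+1, (2|3)=-1; sign (−1)^0·+1^2·-1^5 = -1.
(a,b)_5: α=3, u≡2; β=1, v≡3 (mod 5); (2|5)=-1, (3|5)=-1; sign (−1)^0·-1^1·-1^3 = +1.
(a,b)_41: α=1, u≡1; β=0, v≡4 (mod 41); (1|41)=+1, (4|41)=+1; sign (−1)^0·+1^0·+1^1 = +1.
(a,b)_19: α=5, u≡18; β=3, v≡6 (mod 19); (18|19)=-1, (6|19)=+1; sign (−1)^1·-1^3·+1^5 = +1.
(a,b)_7: α=-6, u≡1; β=-4, v≡4 (mod 7); (1|7)=+1, (4|7)=+1; sign (−1)^0·+1^-4·+1^-6 = +1.
(a,b)_∞: sgn(-7497726990)=−, sgn(5510)=+, so +1.
(a,b)_37: α=1, u≡3; β=0, v≡28 (mod 37); (3|37)=+1, (28|37)=+1; sign (−1)^0·+1^0·+1^1 = +1.
(a,b)_11: α=-2, u≡5; β=0, v≡10 (mod 11); (5|11)=+1, (10|11)=-1; sign (−1)^0·+1^0·-1^-2 = +1.
(a,b)_23: α=1, u≡4; β=0, v≡13 (mod 23); (4|23)=+1, (13|23)=+1; sign (−1)^0·+1^0·+1^1 = +1.
(a,b)_29: α=3, u≡21; β=1, v≡24 (mod 29); (21|29)=-1, (24|29)=+1; sign (−1)^0·-1^1·+1^3 = -1.
(a,b)_17: α=-2, u≡8; β=0, v≡16 (mod 17); (8|17)=+1, (16|17)=+1; sign (−1)^0·+1^0·+1^-2 = +1.
(-7497726990, 5510 / ℚ) ramifies at {2, 3, 13, 29}: a division algebra.

[2, 3, 13, 29]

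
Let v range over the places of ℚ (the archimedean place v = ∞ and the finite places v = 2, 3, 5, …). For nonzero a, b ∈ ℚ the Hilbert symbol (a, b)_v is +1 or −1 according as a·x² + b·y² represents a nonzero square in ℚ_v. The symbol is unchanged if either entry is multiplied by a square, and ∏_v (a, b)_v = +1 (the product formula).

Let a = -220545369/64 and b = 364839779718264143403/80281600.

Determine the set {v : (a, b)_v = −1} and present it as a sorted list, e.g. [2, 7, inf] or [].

(a, b) ≡ (-561, 187) mod (ℚ^×)²; places V = {2, 3, 5, 7, 11, 17, 19, ∞}.
(a,b)_3: α=3, u≡2; β=4, v≡1 (mod 3); (2|3)=-1, (1|3)=+1; sign (−1)^0·-1^4·+1^3 = +1.
(a,b)_2: α=-6, β=-16; u≡7, v≡3 (mod 8); ε(u)ε(v)=1·1, αω(v)=-6·1, βω(u)=-16·0; sum ≡ 1  ⇒  -1.
(a,b)_19: α=2, u≡5; β=6, v≡5 (mod 19); (5|19)=+1, (5|19)=+1; sign (−1)^0·+1^6·+1^2 = +1.
(a,b)_5: α=0, u≡4; β=-2, v≡2 (mod 5); (4|5)=+1, (2|5)=-1; sign (−1)^0·+1^-2·-1^0 = +1.
(a,b)_17: α=1, u≡16; β=3, v≡14 (mod 17); (16|17)=+1, (14|17)=-1; sign (−1)^0·+1^3·-1^1 = -1.
(a,b)_11: α=3, u≡3; β=7, v≡6 (mod 11); (3|11)=+1, (6|11)=-1; sign (−1)^1·+1^7·-1^3 = +1.
(a,b)_7: α=0, u≡5; β=-2, v≡5 (mod 7); (5|7)=-1, (5|7)=-1; sign (−1)^0·-1^-2·-1^0 = +1.
(a,b)_∞: sgn(-561)=−, sgn(187)=+, so +1.
(-561, 187 / ℚ) ramifies at {2, 17}: a division algebra.

[2, 17]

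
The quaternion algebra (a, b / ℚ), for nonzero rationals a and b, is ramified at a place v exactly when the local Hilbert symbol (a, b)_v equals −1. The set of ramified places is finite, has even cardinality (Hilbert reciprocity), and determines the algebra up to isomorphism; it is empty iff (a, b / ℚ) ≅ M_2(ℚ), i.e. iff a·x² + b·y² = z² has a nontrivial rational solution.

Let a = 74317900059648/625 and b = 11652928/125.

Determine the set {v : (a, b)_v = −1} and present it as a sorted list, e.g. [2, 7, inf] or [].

(a, b) ≡ (37, 665) mod (ℚ^×)²; places V = {2, 3, 5, 7, 19, 37, ∞}.
(a,b)_5: α=-4, u≡3; β=-3, v≡3 (mod 5); (3|5)=-1, (3|5)=-1; sign (−1)^0·-1^-3·-1^-4 = -1.
(a,b)_7: α=2, u≡2; β=1, v≡1 (mod 7); (2|7)=+1, (1|7)=+1; sign (−1)^0·+1^1·+1^2 = +1.
(a,b)_∞: sgn(37)=+, sgn(665)=+, so +1.
(a,b)_3: α=4, u≡1; β=0, v≡2 (mod 3); (1|3)=+1, (2|3)=-1; sign (−1)^0·+1^0·-1^4 = +1.
(a,b)_37: α=3, u≡26; β=2, v≡16 (mod 37); (26|37)=+1, (16|37)=+1; sign (−1)^0·+1^2·+1^3 = +1.
(a,b)_2: α=10, β=6; u≡5, v≡1 (mod 8); ε(u)ε(v)=0·0, αω(v)=10·0, βω(u)=6·1; sum ≡ 0  ⇒  +1.
(a,b)_19: α=2, u≡2; β=1, v≡1 (mod 19); (2|19)=-1, (1|19)=+1; sign (−1)^0·-1^1·+1^2 = -1.
Ram(37, 665) = {5, 19}; no ℚ_5-point on the conic.

[5, 19]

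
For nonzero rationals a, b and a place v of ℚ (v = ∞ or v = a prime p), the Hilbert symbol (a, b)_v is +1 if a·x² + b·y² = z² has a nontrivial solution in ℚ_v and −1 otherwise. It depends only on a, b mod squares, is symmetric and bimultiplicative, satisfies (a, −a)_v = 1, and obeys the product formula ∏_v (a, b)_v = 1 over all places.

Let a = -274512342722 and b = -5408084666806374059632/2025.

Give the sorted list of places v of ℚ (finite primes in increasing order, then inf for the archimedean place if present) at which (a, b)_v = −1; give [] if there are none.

Mod squares: a ≡ -2, b ≡ -8521063. Check v ∈ {∞, 2, 3, 5, 17, 19, 23, 31, 37}.
v=3: a=3^0·(≡1), b=3^-4·(≡2) mod 3; (1|3)=+1, (2|3)=-1; (−1)^{0·-4·1}·(+1)^-4·(-1)^0 = +1.
v=19: a=19^2·(≡7), b=19^3·(≡10) mod 19; (7|19)=+1, (10|19)=-1; (−1)^{2·3·9}·(+1)^3·(-1)^2 = +1.
v=37: a=37^2·(≡15), b=37^3·(≡36) mod 37; (15|37)=-1, (36|37)=+1; (−1)^{2·3·18}·(-1)^3·(+1)^2 = -1.
v=∞: -2 < 0 and -8521063 < 0  ⇒  (a,b)_∞ = -1.
v=31: a=31^2·(≡15), b=31^3·(≡16) mod 31; (15|31)=-1, (16|31)=+1; (−1)^{2·3·15}·(-1)^3·(+1)^2 = -1.
v=23: a=23^0·(≡5), b=23^1·(≡4) mod 23; (5|23)=-1, (4|23)=+1; (−1)^{0·1·11}·(-1)^1·(+1)^0 = -1.
v=2: v_2(a)=1, v_2(b)=4; units ≡ 7, 1 (mod 8); ε·ε+αω+βω = 1·0+1·0+4·0 ≡ 0  ⇒  (a,b)_2 = +1.
v=5: a=5^0·(≡3), b=5^-2·(≡3) mod 5; (3|5)=-1, (3|5)=-1; (−1)^{0·-2·2}·(-1)^-2·(-1)^0 = +1.
v=17: a=17^2·(≡15), b=17^5·(≡14) mod 17; (15|17)=+1, (14|17)=-1; (−1)^{2·5·8}·(+1)^5·(-1)^2 = +1.
Ram(-2, -8521063) = {23, 31, 37, ∞}; no ℚ_23-point on the conic.

[23, 31, 37, inf]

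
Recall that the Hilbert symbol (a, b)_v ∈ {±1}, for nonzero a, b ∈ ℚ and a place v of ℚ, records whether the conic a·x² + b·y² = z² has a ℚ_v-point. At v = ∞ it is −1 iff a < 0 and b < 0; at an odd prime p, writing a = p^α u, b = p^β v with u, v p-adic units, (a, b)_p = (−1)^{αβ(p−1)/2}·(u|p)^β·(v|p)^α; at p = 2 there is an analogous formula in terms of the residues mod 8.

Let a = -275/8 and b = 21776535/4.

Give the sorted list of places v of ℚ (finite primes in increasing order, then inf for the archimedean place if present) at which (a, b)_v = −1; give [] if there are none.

[5, 11, 37, 41]

Mod squares: a ≡ -22, b ≡ 2419615. Check v ∈ {∞, 2, 3, 5, 11, 29, 37, 41}.
v=3: a=3^0·(≡2), b=3^2·(≡1) mod 3; (2|3)=-1, (1|3)=+1; (−1)^{0·2·1}·(-1)^2·(+1)^0 = +1.
v=41: a=41^0·(≡22), b=41^1·(≡36) mod 41; (22|41)=-1, (36|41)=+1; (−1)^{0·1·20}·(-1)^1·(+1)^0 = -1.
v=29: a=29^0·(≡20), b=29^1·(≡19) mod 29; (20|29)=+1, (19|29)=-1; (−1)^{0·1·14}·(+1)^1·(-1)^0 = +1.
v=∞: -22 < 0 and 2419615 > 0  ⇒  (a,b)_∞ = +1.
v=37: a=37^0·(≡35), b=37^1·(≡36) mod 37; (35|37)=-1, (36|37)=+1; (−1)^{0·1·18}·(-1)^1·(+1)^0 = -1.
v=11: a=11^1·(≡1), b=11^1·(≡1) mod 11; (1|11)=+1, (1|11)=+1; (−1)^{1·1·5}·(+1)^1·(+1)^1 = -1.
v=5: a=5^2·(≡3), b=5^1·(≡3) mod 5; (3|5)=-1, (3|5)=-1; (−1)^{2·1·2}·(-1)^1·(-1)^2 = -1.
v=2: v_2(a)=-3, v_2(b)=-2; units ≡ 5, 7 (mod 8); ε·ε+αω+βω = 0·1+-3·0+-2·1 ≡ 0  ⇒  (a,b)_2 = +1.
(-22, 2419615 / ℚ) ramifies at {5, 11, 37, 41}: a division algebra.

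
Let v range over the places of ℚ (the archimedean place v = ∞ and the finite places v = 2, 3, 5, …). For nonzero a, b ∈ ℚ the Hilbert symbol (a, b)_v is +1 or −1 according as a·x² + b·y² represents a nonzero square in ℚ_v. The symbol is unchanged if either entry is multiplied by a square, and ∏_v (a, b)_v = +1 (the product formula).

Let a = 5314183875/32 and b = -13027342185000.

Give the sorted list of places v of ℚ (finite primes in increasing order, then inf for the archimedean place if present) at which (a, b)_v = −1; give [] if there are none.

[2, 11]

Mod squares: a ≡ 2310, b ≡ -26. Check v ∈ {∞, 2, 3, 5, 7, 11, 13}.
v=11: a=11^3·(≡1), b=11^4·(≡6) mod 11; (1|11)=+1, (6|11)=-1; (−1)^{3·4·5}·(+1)^4·(-1)^3 = -1.
v=7: a=7^1·(≡2), b=7^0·(≡4) mod 7; (2|7)=+1, (4|7)=+1; (−1)^{1·0·3}·(+1)^0·(+1)^1 = +1.
v=5: a=5^3·(≡3), b=5^4·(≡4) mod 5; (3|5)=-1, (4|5)=+1; (−1)^{3·4·2}·(-1)^4·(+1)^3 = +1.
v=3: a=3^3·(≡2), b=3^4·(≡1) mod 3; (2|3)=-1, (1|3)=+1; (−1)^{3·4·1}·(-1)^4·(+1)^3 = +1.
v=∞: 2310 > 0 and -26 < 0  ⇒  (a,b)_∞ = +1.
v=2: v_2(a)=-5, v_2(b)=3; units ≡ 3, 3 (mod 8); ε·ε+αω+βω = 1·1+-5·1+3·1 ≡ 1  ⇒  (a,b)_2 = -1.
v=13: a=13^2·(≡12), b=13^3·(≡6) mod 13; (12|13)=+1, (6|13)=-1; (−1)^{2·3·6}·(+1)^3·(-1)^2 = +1.
Ram(2310, -26) = {2, 11}; no ℚ_2-point on the conic.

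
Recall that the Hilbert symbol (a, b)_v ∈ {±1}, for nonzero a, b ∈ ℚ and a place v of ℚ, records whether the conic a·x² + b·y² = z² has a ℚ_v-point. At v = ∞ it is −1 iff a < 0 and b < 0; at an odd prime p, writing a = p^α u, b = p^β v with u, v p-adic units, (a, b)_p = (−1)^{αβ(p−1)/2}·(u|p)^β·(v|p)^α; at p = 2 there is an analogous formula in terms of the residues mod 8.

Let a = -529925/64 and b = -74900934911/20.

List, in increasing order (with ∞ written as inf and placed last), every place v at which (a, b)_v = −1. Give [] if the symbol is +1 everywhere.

Mod squares: a ≡ -21197, b ≡ -3095079955. Check v ∈ {∞, 2, 5, 11, 19, 29, 41, 47, 53}.
v=53: a=53^0·(≡2), b=53^1·(≡34) mod 53; (2|53)=-1, (34|53)=-1; (−1)^{0·1·26}·(-1)^1·(-1)^0 = -1.
v=29: a=29^0·(≡18), b=29^1·(≡25) mod 29; (18|29)=-1, (25|29)=+1; (−1)^{0·1·14}·(-1)^1·(+1)^0 = -1.
v=2: v_2(a)=-6, v_2(b)=-2; units ≡ 3, 5 (mod 8); ε·ε+αω+βω = 1·0+-6·1+-2·1 ≡ 0  ⇒  (a,b)_2 = +1.
v=11: a=11^1·(≡3), b=11^3·(≡9) mod 11; (3|11)=+1, (9|11)=+1; (−1)^{1·3·5}·(+1)^3·(+1)^1 = -1.
v=41: a=41^1·(≡37), b=41^1·(≡7) mod 41; (37|41)=+1, (7|41)=-1; (−1)^{1·1·20}·(+1)^1·(-1)^1 = -1.
v=47: a=47^1·(≡39), b=47^1·(≡25) mod 47; (39|47)=-1, (25|47)=+1; (−1)^{1·1·23}·(-1)^1·(+1)^1 = +1.
v=∞: -21197 < 0 and -3095079955 < 0  ⇒  (a,b)_∞ = -1.
v=19: a=19^0·(≡6), b=19^1·(≡16) mod 19; (6|19)=+1, (16|19)=+1; (−1)^{0·1·9}·(+1)^1·(+1)^0 = +1.
v=5: a=5^2·(≡2), b=5^-1·(≡1) mod 5; (2|5)=-1, (1|5)=+1; (−1)^{2·-1·2}·(-1)^-1·(+1)^2 = -1.
Ram(-21197, -3095079955) = {5, 11, 29, 41, 53, ∞}; no ℚ_5-point on the conic.

[5, 11, 29, 41, 53, inf]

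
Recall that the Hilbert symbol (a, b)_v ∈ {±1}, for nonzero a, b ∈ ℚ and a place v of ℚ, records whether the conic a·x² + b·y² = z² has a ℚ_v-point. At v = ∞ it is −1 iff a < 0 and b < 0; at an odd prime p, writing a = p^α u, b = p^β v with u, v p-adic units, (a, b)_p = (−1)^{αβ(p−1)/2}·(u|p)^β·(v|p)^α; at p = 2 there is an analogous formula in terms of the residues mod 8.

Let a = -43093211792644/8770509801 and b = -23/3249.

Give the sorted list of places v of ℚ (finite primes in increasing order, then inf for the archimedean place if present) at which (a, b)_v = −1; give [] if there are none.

Mod squares: a ≡ -6928129, b ≡ -23. Check v ∈ {∞, 2, 3, 13, 17, 19, 23, 29, 31, 43, 47, 53}.
v=43: a=43^2·(≡1), b=43^0·(≡8) mod 43; (1|43)=+1, (8|43)=-1; (−1)^{2·0·21}·(+1)^0·(-1)^2 = +1.
v=∞: -6928129 < 0 and -23 < 0  ⇒  (a,b)_∞ = -1.
v=31: a=31^-2·(≡30), b=31^0·(≡9) mod 31; (30|31)=-1, (9|31)=+1; (−1)^{-2·0·15}·(-1)^0·(+1)^-2 = +1.
v=2: v_2(a)=2, v_2(b)=0; units ≡ 7, 1 (mod 8); ε·ε+αω+βω = 1·0+2·0+0·0 ≡ 0  ⇒  (a,b)_2 = +1.
v=19: a=19^-2·(≡13), b=19^-2·(≡8) mod 19; (13|19)=-1, (8|19)=-1; (−1)^{-2·-2·9}·(-1)^-2·(-1)^-2 = +1.
v=17: a=17^1·(≡8), b=17^0·(≡14) mod 17; (8|17)=+1, (14|17)=-1; (−1)^{1·0·8}·(+1)^0·(-1)^1 = -1.
v=53: a=53^-2·(≡20), b=53^0·(≡35) mod 53; (20|53)=-1, (35|53)=-1; (−1)^{-2·0·26}·(-1)^0·(-1)^-2 = +1.
v=23: a=23^1·(≡9), b=23^1·(≡19) mod 23; (9|23)=+1, (19|23)=-1; (−1)^{1·1·11}·(+1)^1·(-1)^1 = +1.
v=3: a=3^-2·(≡2), b=3^-2·(≡1) mod 3; (2|3)=-1, (1|3)=+1; (−1)^{-2·-2·1}·(-1)^-2·(+1)^-2 = +1.
v=13: a=13^1·(≡8), b=13^0·(≡10) mod 13; (8|13)=-1, (10|13)=+1; (−1)^{1·0·6}·(-1)^0·(+1)^1 = +1.
v=29: a=29^3·(≡9), b=29^0·(≡6) mod 29; (9|29)=+1, (6|29)=+1; (−1)^{3·0·14}·(+1)^0·(+1)^3 = +1.
v=47: a=47^1·(≡12), b=47^0·(≡4) mod 47; (12|47)=+1, (4|47)=+1; (−1)^{1·0·23}·(+1)^0·(+1)^1 = +1.
|Ram(-6928129, -23)| = 2, even; anisotropic at {17, ∞}.

[17, inf]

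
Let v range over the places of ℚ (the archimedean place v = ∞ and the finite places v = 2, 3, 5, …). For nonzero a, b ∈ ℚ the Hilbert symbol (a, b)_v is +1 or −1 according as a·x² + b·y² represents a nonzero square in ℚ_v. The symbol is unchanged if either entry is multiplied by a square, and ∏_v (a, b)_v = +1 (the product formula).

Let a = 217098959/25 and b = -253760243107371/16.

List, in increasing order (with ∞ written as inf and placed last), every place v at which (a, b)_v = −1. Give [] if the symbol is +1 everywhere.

[3, 19]

(a, b) ≡ (4430591, -9691539) mod (ℚ^×)²; places V = {2, 3, 5, 7, 11, 13, 17, 19, 29, 41, 43, ∞}.
(a,b)_7: α=2, u≡1; β=2, v≡3 (mod 7); (1|7)=+1, (3|7)=-1; sign (−1)^0·+1^2·-1^2 = +1.
(a,b)_11: α=1, u≡1; β=1, v≡10 (mod 11); (1|11)=+1, (10|11)=-1; sign (−1)^1·+1^1·-1^1 = +1.
(a,b)_2: α=0, β=-4; u≡7, v≡5 (mod 8); ε(u)ε(v)=1·0, αω(v)=0·1, βω(u)=-4·0; sum ≡ 0  ⇒  +1.
(a,b)_41: α=0, u≡37; β=1, v≡26 (mod 41); (37|41)=+1, (26|41)=-1; sign (−1)^0·+1^1·-1^0 = +1.
(a,b)_19: α=1, u≡10; β=1, v≡8 (mod 19); (10|19)=-1, (8|19)=-1; sign (−1)^1·-1^1·-1^1 = -1.
(a,b)_5: α=-2, u≡4; β=0, v≡4 (mod 5); (4|5)=+1, (4|5)=+1; sign (−1)^0·+1^0·+1^-2 = +1.
(a,b)_43: α=1, u≡40; β=2, v≡14 (mod 43); (40|43)=+1, (14|43)=+1; sign (−1)^0·+1^2·+1^1 = +1.
(a,b)_29: α=1, u≡23; β=1, v≡22 (mod 29); (23|29)=+1, (22|29)=+1; sign (−1)^0·+1^1·+1^1 = +1.
(a,b)_17: α=1, u≡1; β=2, v≡4 (mod 17); (1|17)=+1, (4|17)=+1; sign (−1)^0·+1^2·+1^1 = +1.
(a,b)_∞: sgn(4430591)=+, sgn(-9691539)=−, so +1.
(a,b)_13: α=0, u≡1; β=1, v≡6 (mod 13); (1|13)=+1, (6|13)=-1; sign (−1)^0·+1^1·-1^0 = +1.
(a,b)_3: α=0, u≡2; β=1, v≡1 (mod 3); (2|3)=-1, (1|3)=+1; sign (−1)^0·-1^1·+1^0 = -1.
(4430591, -9691539 / ℚ) ramifies at {3, 19}: a division algebra.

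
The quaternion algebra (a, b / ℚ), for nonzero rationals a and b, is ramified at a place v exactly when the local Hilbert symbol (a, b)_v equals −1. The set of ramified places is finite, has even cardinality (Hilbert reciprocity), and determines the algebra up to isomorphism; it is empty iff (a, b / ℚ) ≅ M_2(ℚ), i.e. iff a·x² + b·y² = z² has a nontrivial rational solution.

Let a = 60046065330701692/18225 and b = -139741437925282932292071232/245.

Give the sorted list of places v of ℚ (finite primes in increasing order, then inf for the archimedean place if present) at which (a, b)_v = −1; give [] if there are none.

[2, 5, 17, 29]

Mod squares: a ≡ 1228063, b ≡ -1265. Check v ∈ {∞, 2, 3, 5, 7, 11, 13, 17, 19, 23, 29, 47, 53}.
v=29: a=29^1·(≡16), b=29^2·(≡14) mod 29; (16|29)=+1, (14|29)=-1; (−1)^{1·2·14}·(+1)^2·(-1)^1 = -1.
v=∞: 1228063 > 0 and -1265 < 0  ⇒  (a,b)_∞ = +1.
v=23: a=23^4·(≡12), b=23^5·(≡15) mod 23; (12|23)=+1, (15|23)=-1; (−1)^{4·5·11}·(+1)^5·(-1)^4 = +1.
v=5: a=5^-2·(≡3), b=5^-1·(≡2) mod 5; (3|5)=-1, (2|5)=-1; (−1)^{-2·-1·2}·(-1)^-1·(-1)^-2 = -1.
v=19: a=19^2·(≡7), b=19^0·(≡18) mod 19; (7|19)=+1, (18|19)=-1; (−1)^{2·0·9}·(+1)^0·(-1)^2 = +1.
v=7: a=7^0·(≡1), b=7^-2·(≡4) mod 7; (1|7)=+1, (4|7)=+1; (−1)^{0·-2·3}·(+1)^-2·(+1)^0 = +1.
v=11: a=11^2·(≡4), b=11^3·(≡10) mod 11; (4|11)=+1, (10|11)=-1; (−1)^{2·3·5}·(+1)^3·(-1)^2 = +1.
v=47: a=47^1·(≡29), b=47^2·(≡4) mod 47; (29|47)=-1, (4|47)=+1; (−1)^{1·2·23}·(-1)^2·(+1)^1 = +1.
v=17: a=17^1·(≡3), b=17^2·(≡11) mod 17; (3|17)=-1, (11|17)=-1; (−1)^{1·2·8}·(-1)^2·(-1)^1 = -1.
v=13: a=13^0·(≡5), b=13^2·(≡10) mod 13; (5|13)=-1, (10|13)=+1; (−1)^{0·2·6}·(-1)^2·(+1)^0 = +1.
v=53: a=53^1·(≡47), b=53^2·(≡4) mod 53; (47|53)=+1, (4|53)=+1; (−1)^{1·2·26}·(+1)^2·(+1)^1 = +1.
v=3: a=3^-6·(≡1), b=3^0·(≡1) mod 3; (1|3)=+1, (1|3)=+1; (−1)^{-6·0·1}·(+1)^0·(+1)^-6 = +1.
v=2: v_2(a)=2, v_2(b)=6; units ≡ 7, 7 (mod 8); ε·ε+αω+βω = 1·1+2·0+6·0 ≡ 1  ⇒  (a,b)_2 = -1.
|Ram(1228063, -1265)| = 4, even; anisotropic at {2, 5, 17, 29}.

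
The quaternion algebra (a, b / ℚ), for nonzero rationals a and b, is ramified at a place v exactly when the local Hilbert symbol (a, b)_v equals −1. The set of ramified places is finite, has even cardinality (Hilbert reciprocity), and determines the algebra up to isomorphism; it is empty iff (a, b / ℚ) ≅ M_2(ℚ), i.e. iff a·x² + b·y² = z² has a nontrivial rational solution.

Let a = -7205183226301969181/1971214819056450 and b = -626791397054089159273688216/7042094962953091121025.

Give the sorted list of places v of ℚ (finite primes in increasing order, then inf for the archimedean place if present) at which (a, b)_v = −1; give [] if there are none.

[31, 41, 47, inf]

(a, b) ≡ (-658378, -30943766) mod (ℚ^×)²; places V = {2, 3, 5, 7, 11, 13, 19, 29, 31, 37, 41, 47, ∞}.
(a,b)_3: α=-18, u≡2; β=-28, v≡1 (mod 3); (2|3)=-1, (1|3)=+1; sign (−1)^0·-1^-28·+1^-18 = +1.
(a,b)_47: α=2, u≡15; β=3, v≡39 (mod 47); (15|47)=-1, (39|47)=-1; sign (−1)^0·-1^3·-1^2 = -1.
(a,b)_41: α=1, u≡7; β=1, v≡20 (mod 41); (7|41)=-1, (20|41)=+1; sign (−1)^0·-1^1·+1^1 = -1.
(a,b)_29: α=-2, u≡5; β=-2, v≡12 (mod 29); (5|29)=+1, (12|29)=-1; sign (−1)^0·+1^-2·-1^-2 = +1.
(a,b)_19: α=2, u≡18; β=2, v≡8 (mod 19); (18|19)=-1, (8|19)=-1; sign (−1)^0·-1^2·-1^2 = +1.
(a,b)_13: α=4, u≡8; β=6, v≡12 (mod 13); (8|13)=-1, (12|13)=+1; sign (−1)^0·-1^6·+1^4 = +1.
(a,b)_7: α=1, u≡5; β=1, v≡4 (mod 7); (5|7)=-1, (4|7)=+1; sign (−1)^1·-1^1·+1^1 = +1.
(a,b)_31: α=3, u≡1; β=3, v≡7 (mod 31); (1|31)=+1, (7|31)=+1; sign (−1)^1·+1^3·+1^3 = -1.
(a,b)_∞: sgn(-658378)=−, sgn(-30943766)=−, so -1.
(a,b)_37: α=1, u≡33; β=3, v≡4 (mod 37); (33|37)=+1, (4|37)=+1; sign (−1)^0·+1^3·+1^1 = +1.
(a,b)_5: α=-2, u≡3; β=-2, v≡4 (mod 5); (3|5)=-1, (4|5)=+1; sign (−1)^0·-1^-2·+1^-2 = +1.
(a,b)_11: α=-2, u≡5; β=-4, v≡4 (mod 11); (5|11)=+1, (4|11)=+1; sign (−1)^0·+1^-4·+1^-2 = +1.
(a,b)_2: α=-1, β=3; u≡3, v≡5 (mod 8); ε(u)ε(v)=1·0, αω(v)=-1·1, βω(u)=3·1; sum ≡ 0  ⇒  +1.
(-658378, -30943766 / ℚ) ramifies at {31, 41, 47, ∞}: a division algebra.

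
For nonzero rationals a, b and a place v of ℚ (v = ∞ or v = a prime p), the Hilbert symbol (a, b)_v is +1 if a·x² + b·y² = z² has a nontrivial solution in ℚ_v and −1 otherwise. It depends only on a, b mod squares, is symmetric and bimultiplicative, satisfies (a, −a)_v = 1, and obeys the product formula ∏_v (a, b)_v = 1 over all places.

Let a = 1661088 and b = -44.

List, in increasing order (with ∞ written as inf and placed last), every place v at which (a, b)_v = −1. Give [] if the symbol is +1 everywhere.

Mod squares: a ≡ 858, b ≡ -11. Check v ∈ {∞, 2, 3, 11, 13}.
v=3: a=3^1·(≡1), b=3^0·(≡1) mod 3; (1|3)=+1, (1|3)=+1; (−1)^{1·0·1}·(+1)^0·(+1)^1 = +1.
v=13: a=13^1·(≡12), b=13^0·(≡8) mod 13; (12|13)=+1, (8|13)=-1; (−1)^{1·0·6}·(+1)^0·(-1)^1 = -1.
v=∞: 858 > 0 and -11 < 0  ⇒  (a,b)_∞ = +1.
v=2: v_2(a)=5, v_2(b)=2; units ≡ 5, 5 (mod 8); ε·ε+αω+βω = 0·0+5·1+2·1 ≡ 1  ⇒  (a,b)_2 = -1.
v=11: a=11^3·(≡5), b=11^1·(≡7) mod 11; (5|11)=+1, (7|11)=-1; (−1)^{3·1·5}·(+1)^1·(-1)^3 = +1.
Ram(858, -11) = {2, 13}; no ℚ_2-point on the conic.

[2, 13]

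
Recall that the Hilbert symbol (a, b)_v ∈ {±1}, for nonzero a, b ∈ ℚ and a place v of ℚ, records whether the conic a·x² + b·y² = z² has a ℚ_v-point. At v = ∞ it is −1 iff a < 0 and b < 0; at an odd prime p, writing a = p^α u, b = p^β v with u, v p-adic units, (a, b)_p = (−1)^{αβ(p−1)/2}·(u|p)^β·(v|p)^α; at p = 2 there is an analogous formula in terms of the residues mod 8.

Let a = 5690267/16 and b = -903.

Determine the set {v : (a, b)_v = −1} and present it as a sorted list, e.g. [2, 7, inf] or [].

Mod squares: a ≡ 47027, b ≡ -903. Check v ∈ {∞, 2, 3, 7, 11, 31, 37, 41, 43}.
v=41: a=41^1·(≡36), b=41^0·(≡40) mod 41; (36|41)=+1, (40|41)=+1; (−1)^{1·0·20}·(+1)^0·(+1)^1 = +1.
v=11: a=11^2·(≡7), b=11^0·(≡10) mod 11; (7|11)=-1, (10|11)=-1; (−1)^{2·0·5}·(-1)^0·(-1)^2 = +1.
v=7: a=7^0·(≡1), b=7^1·(≡4) mod 7; (1|7)=+1, (4|7)=+1; (−1)^{0·1·3}·(+1)^1·(+1)^0 = +1.
v=2: v_2(a)=-4, v_2(b)=0; units ≡ 3, 1 (mod 8); ε·ε+αω+βω = 1·0+-4·0+0·1 ≡ 0  ⇒  (a,b)_2 = +1.
v=∞: 47027 > 0 and -903 < 0  ⇒  (a,b)_∞ = +1.
v=37: a=37^1·(≡22), b=37^0·(≡22) mod 37; (22|37)=-1, (22|37)=-1; (−1)^{1·0·18}·(-1)^0·(-1)^1 = -1.
v=31: a=31^1·(≡12), b=31^0·(≡27) mod 31; (12|31)=-1, (27|31)=-1; (−1)^{1·0·15}·(-1)^0·(-1)^1 = -1.
v=43: a=43^0·(≡29), b=43^1·(≡22) mod 43; (29|43)=-1, (22|43)=-1; (−1)^{0·1·21}·(-1)^1·(-1)^0 = -1.
v=3: a=3^0·(≡2), b=3^1·(≡2) mod 3; (2|3)=-1, (2|3)=-1; (−1)^{0·1·1}·(-1)^1·(-1)^0 = -1.
|Ram(47027, -903)| = 4, even; anisotropic at {3, 31, 37, 43}.

[3, 31, 37, 43]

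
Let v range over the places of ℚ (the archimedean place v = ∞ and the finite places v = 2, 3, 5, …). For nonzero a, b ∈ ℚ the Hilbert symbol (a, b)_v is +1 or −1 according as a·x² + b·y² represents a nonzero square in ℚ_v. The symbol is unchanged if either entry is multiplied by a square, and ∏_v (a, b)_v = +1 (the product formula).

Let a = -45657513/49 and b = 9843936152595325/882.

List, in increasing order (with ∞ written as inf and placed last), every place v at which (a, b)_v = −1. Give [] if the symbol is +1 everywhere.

[3, 31]

(a, b) ≡ (-563673, 11594) mod (ℚ^×)²; places V = {2, 3, 5, 7, 11, 17, 19, 29, 31, 43, ∞}.
(a,b)_3: α=5, u≡2; β=-2, v≡2 (mod 3); (2|3)=-1, (2|3)=-1; sign (−1)^0·-1^-2·-1^5 = -1.
(a,b)_29: α=1, u≡5; β=2, v≡9 (mod 29); (5|29)=+1, (9|29)=+1; sign (−1)^0·+1^2·+1^1 = +1.
(a,b)_31: α=1, u≡1; β=1, v≡20 (mod 31); (1|31)=+1, (20|31)=+1; sign (−1)^1·+1^1·+1^1 = -1.
(a,b)_19: α=1, u≡5; β=2, v≡11 (mod 19); (5|19)=+1, (11|19)=+1; sign (−1)^0·+1^2·+1^1 = +1.
(a,b)_7: α=-2, u≡1; β=-2, v≡1 (mod 7); (1|7)=+1, (1|7)=+1; sign (−1)^0·+1^-2·+1^-2 = +1.
(a,b)_11: α=1, u≡7; β=3, v≡4 (mod 11); (7|11)=-1, (4|11)=+1; sign (−1)^1·-1^3·+1^1 = +1.
(a,b)_17: α=0, u≡9; β=1, v≡4 (mod 17); (9|17)=+1, (4|17)=+1; sign (−1)^0·+1^1·+1^0 = +1.
(a,b)_43: α=0, u≡17; β=2, v≡34 (mod 43); (17|43)=+1, (34|43)=-1; sign (−1)^0·+1^2·-1^0 = +1.
(a,b)_2: α=0, β=-1; u≡7, v≡5 (mod 8); ε(u)ε(v)=1·0, αω(v)=0·1, βω(u)=-1·0; sum ≡ 0  ⇒  +1.
(a,b)_5: α=0, u≡3; β=2, v≡4 (mod 5); (3|5)=-1, (4|5)=+1; sign (−1)^0·-1^2·+1^0 = +1.
(a,b)_∞: sgn(-563673)=−, sgn(11594)=+, so +1.
|Ram(-563673, 11594)| = 2, even; anisotropic at {3, 31}.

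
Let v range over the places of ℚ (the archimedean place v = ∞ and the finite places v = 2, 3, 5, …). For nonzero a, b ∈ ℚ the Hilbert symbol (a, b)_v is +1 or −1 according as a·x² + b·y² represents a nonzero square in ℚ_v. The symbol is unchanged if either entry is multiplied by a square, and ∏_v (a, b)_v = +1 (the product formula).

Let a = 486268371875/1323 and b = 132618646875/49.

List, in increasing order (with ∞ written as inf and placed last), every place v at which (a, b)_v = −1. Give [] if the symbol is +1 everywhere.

(a, b) ≡ (36465, 3315) mod (ℚ^×)²; places V = {2, 3, 5, 7, 11, 13, 17, 23, ∞}.
(a,b)_13: α=1, u≡12; β=1, v≡8 (mod 13); (12|13)=+1, (8|13)=-1; sign (−1)^0·+1^1·-1^1 = -1.
(a,b)_7: α=-2, u≡1; β=-2, v≡1 (mod 7); (1|7)=+1, (1|7)=+1; sign (−1)^0·+1^-2·+1^-2 = +1.
(a,b)_17: α=1, u≡11; β=1, v≡13 (mod 17); (11|17)=-1, (13|17)=+1; sign (−1)^0·-1^1·+1^1 = -1.
(a,b)_5: α=5, u≡3; β=5, v≡3 (mod 5); (3|5)=-1, (3|5)=-1; sign (−1)^0·-1^5·-1^5 = +1.
(a,b)_3: α=-3, u≡2; β=1, v≡1 (mod 3); (2|3)=-1, (1|3)=+1; sign (−1)^1·-1^1·+1^-3 = +1.
(a,b)_23: α=2, u≡22; β=2, v≡1 (mod 23); (22|23)=-1, (1|23)=+1; sign (−1)^0·-1^2·+1^2 = +1.
(a,b)_11: α=3, u≡4; β=2, v≡5 (mod 11); (4|11)=+1, (5|11)=+1; sign (−1)^0·+1^2·+1^3 = +1.
(a,b)_∞: sgn(36465)=+, sgn(3315)=+, so +1.
(a,b)_2: α=0, β=0; u≡1, v≡3 (mod 8); ε(u)ε(v)=0·1, αω(v)=0·1, βω(u)=0·0; sum ≡ 0  ⇒  +1.
Ram(36465, 3315) = {13, 17}; no ℚ_13-point on the conic.

[13, 17]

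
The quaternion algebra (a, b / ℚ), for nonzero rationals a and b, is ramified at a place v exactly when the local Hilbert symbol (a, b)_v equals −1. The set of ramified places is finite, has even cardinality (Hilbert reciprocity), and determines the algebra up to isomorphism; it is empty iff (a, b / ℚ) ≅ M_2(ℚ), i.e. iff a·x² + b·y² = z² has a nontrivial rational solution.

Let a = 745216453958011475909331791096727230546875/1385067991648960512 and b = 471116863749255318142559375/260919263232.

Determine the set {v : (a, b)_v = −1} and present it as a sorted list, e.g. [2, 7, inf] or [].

Mod squares: a ≡ 74865, b ≡ 1365. Check v ∈ {∞, 2, 3, 5, 7, 11, 13, 23, 29, 31, 37}.
v=29: a=29^2·(≡20), b=29^0·(≡19) mod 29; (20|29)=+1, (19|29)=-1; (−1)^{2·0·14}·(+1)^0·(-1)^2 = +1.
v=2: v_2(a)=-46, v_2(b)=-30; units ≡ 1, 5 (mod 8); ε·ε+αω+βω = 0·0+-46·1+-30·0 ≡ 0  ⇒  (a,b)_2 = +1.
v=5: a=5^7·(≡3), b=5^5·(≡2) mod 5; (3|5)=-1, (2|5)=-1; (−1)^{7·5·2}·(-1)^5·(-1)^7 = +1.
v=13: a=13^2·(≡5), b=13^1·(≡12) mod 13; (5|13)=-1, (12|13)=+1; (−1)^{2·1·6}·(-1)^1·(+1)^2 = -1.
v=31: a=31^3·(≡19), b=31^2·(≡2) mod 31; (19|31)=+1, (2|31)=+1; (−1)^{3·2·15}·(+1)^2·(+1)^3 = +1.
v=7: a=7^7·(≡3), b=7^5·(≡6) mod 7; (3|7)=-1, (6|7)=-1; (−1)^{7·5·3}·(-1)^5·(-1)^7 = -1.
v=11: a=11^2·(≡6), b=11^0·(≡1) mod 11; (6|11)=-1, (1|11)=+1; (−1)^{2·0·5}·(-1)^0·(+1)^2 = +1.
v=37: a=37^8·(≡17), b=37^6·(≡10) mod 37; (17|37)=-1, (10|37)=+1; (−1)^{8·6·18}·(-1)^6·(+1)^8 = +1.
v=3: a=3^-9·(≡1), b=3^-5·(≡2) mod 3; (1|3)=+1, (2|3)=-1; (−1)^{-9·-5·1}·(+1)^-5·(-1)^-9 = +1.
v=∞: 74865 > 0 and 1365 > 0  ⇒  (a,b)_∞ = +1.
v=23: a=23^5·(≡6), b=23^4·(≡2) mod 23; (6|23)=+1, (2|23)=+1; (−1)^{5·4·11}·(+1)^4·(+1)^5 = +1.
Ram(74865, 1365) = {7, 13}; no ℚ_7-point on the conic.

[7, 13]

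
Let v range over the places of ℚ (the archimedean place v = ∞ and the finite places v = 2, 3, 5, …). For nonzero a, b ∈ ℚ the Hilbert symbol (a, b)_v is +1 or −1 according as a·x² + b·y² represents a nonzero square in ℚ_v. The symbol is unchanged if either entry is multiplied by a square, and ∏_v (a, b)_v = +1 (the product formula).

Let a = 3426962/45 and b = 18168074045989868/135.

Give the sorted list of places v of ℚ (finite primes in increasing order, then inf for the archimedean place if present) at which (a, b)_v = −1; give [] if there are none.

Mod squares: a ≡ 10, b ≡ 23205. Check v ∈ {∞, 2, 3, 5, 7, 11, 13, 17}.
v=∞: 10 > 0 and 23205 > 0  ⇒  (a,b)_∞ = +1.
v=3: a=3^-2·(≡1), b=3^-3·(≡1) mod 3; (1|3)=+1, (1|3)=+1; (−1)^{-2·-3·1}·(+1)^-3·(+1)^-2 = +1.
v=7: a=7^2·(≡5), b=7^5·(≡2) mod 7; (5|7)=-1, (2|7)=+1; (−1)^{2·5·3}·(-1)^5·(+1)^2 = -1.
v=5: a=5^-1·(≡3), b=5^-1·(≡4) mod 5; (3|5)=-1, (4|5)=+1; (−1)^{-1·-1·2}·(-1)^-1·(+1)^-1 = -1.
v=13: a=13^0·(≡1), b=13^1·(≡4) mod 13; (1|13)=+1, (4|13)=+1; (−1)^{0·1·6}·(+1)^1·(+1)^0 = +1.
v=17: a=17^2·(≡7), b=17^5·(≡7) mod 17; (7|17)=-1, (7|17)=-1; (−1)^{2·5·8}·(-1)^5·(-1)^2 = -1.
v=2: v_2(a)=1, v_2(b)=2; units ≡ 5, 5 (mod 8); ε·ε+αω+βω = 0·0+1·1+2·1 ≡ 1  ⇒  (a,b)_2 = -1.
v=11: a=11^2·(≡8), b=11^4·(≡10) mod 11; (8|11)=-1, (10|11)=-1; (−1)^{2·4·5}·(-1)^4·(-1)^2 = +1.
Ram(10, 23205) = {2, 5, 7, 17}; no ℚ_2-point on the conic.

[2, 5, 7, 17]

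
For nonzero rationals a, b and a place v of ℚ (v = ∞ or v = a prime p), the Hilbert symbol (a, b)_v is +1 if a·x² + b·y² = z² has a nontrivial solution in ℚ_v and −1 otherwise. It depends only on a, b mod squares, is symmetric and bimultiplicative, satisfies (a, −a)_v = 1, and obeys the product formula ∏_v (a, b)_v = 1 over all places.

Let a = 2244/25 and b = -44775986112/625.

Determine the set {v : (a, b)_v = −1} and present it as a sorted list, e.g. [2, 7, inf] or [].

Mod squares: a ≡ 561, b ≡ -247. Check v ∈ {∞, 2, 3, 5, 11, 13, 17, 19}.
v=5: a=5^-2·(≡4), b=5^-4·(≡3) mod 5; (4|5)=+1, (3|5)=-1; (−1)^{-2·-4·2}·(+1)^-4·(-1)^-2 = +1.
v=2: v_2(a)=2, v_2(b)=6; units ≡ 1, 1 (mod 8); ε·ε+αω+βω = 0·0+2·0+6·0 ≡ 0  ⇒  (a,b)_2 = +1.
v=19: a=19^0·(≡13), b=19^1·(≡5) mod 19; (13|19)=-1, (5|19)=+1; (−1)^{0·1·9}·(-1)^1·(+1)^0 = -1.
v=3: a=3^1·(≡1), b=3^4·(≡2) mod 3; (1|3)=+1, (2|3)=-1; (−1)^{1·4·1}·(+1)^4·(-1)^1 = -1.
v=∞: 561 > 0 and -247 < 0  ⇒  (a,b)_∞ = +1.
v=17: a=17^1·(≡8), b=17^2·(≡4) mod 17; (8|17)=+1, (4|17)=+1; (−1)^{1·2·8}·(+1)^2·(+1)^1 = +1.
v=11: a=11^1·(≡2), b=11^2·(≡6) mod 11; (2|11)=-1, (6|11)=-1; (−1)^{1·2·5}·(-1)^2·(-1)^1 = -1.
v=13: a=13^0·(≡5), b=13^1·(≡8) mod 13; (5|13)=-1, (8|13)=-1; (−1)^{0·1·6}·(-1)^1·(-1)^0 = -1.
|Ram(561, -247)| = 4, even; anisotropic at {3, 11, 13, 19}.

[3, 11, 13, 19]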